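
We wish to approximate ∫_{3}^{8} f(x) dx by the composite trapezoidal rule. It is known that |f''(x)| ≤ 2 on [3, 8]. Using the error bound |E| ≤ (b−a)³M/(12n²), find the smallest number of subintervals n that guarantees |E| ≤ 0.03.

Need 250/(12n²) ≤ 0.03.
n² ≥ 250/(12·0.03) = 694.444 ⇒ n ≥ 26.3523, so the smallest n is 27.

27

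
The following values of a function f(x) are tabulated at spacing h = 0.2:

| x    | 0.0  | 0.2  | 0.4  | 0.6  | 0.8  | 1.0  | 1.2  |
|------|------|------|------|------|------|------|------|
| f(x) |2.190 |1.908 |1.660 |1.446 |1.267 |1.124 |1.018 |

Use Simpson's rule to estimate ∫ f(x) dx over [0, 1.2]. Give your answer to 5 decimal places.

h = 0.2, n = 6.
(h/3)·[y₀ + 4y₁ + 2y₂ + 4y₃ + 2y₄ + 4y₅ + y₆] = 0.066667·(26.974) = 1.79827.

1.79827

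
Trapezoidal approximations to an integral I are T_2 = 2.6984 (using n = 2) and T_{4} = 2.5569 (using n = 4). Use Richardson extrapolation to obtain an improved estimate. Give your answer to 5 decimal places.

R = (4·T_{4} − T_2) / 3 = (4·2.5569 − 2.6984)/3 = (7.5292)/3 = 2.50973.

2.50973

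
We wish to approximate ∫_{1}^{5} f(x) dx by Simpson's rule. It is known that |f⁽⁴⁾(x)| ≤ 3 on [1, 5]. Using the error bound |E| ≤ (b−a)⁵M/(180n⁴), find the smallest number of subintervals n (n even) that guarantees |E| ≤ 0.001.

Need 3072/(180n⁴) ≤ 0.001.
n⁴ ≥ 3072/(180·0.001) = 17066.7 ⇒ n ≥ 11.4298, so the smallest even n is 12. (n must be even for Simpson's rule.)

12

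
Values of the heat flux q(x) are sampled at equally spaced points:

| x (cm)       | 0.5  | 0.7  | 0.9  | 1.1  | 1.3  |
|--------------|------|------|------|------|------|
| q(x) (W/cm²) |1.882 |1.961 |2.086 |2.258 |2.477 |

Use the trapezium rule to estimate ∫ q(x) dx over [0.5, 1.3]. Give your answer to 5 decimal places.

1.69690

h = 0.2, n = 4.
(h/2)·[y₀ + 2y₁ + 2y₂ + 2y₃ + y₄] = 0.1·(16.969) = 1.69690.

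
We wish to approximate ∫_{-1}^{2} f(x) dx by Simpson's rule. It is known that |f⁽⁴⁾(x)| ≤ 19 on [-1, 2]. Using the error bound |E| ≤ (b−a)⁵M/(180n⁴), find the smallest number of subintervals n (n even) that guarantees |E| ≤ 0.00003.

32

Need 4617/(180n⁴) ≤ 0.00003.
n⁴ ≥ 4617/(180·0.00003) = 855000 ⇒ n ≥ 30.4083, so the smallest even n is 32. (n must be even for Simpson's rule.)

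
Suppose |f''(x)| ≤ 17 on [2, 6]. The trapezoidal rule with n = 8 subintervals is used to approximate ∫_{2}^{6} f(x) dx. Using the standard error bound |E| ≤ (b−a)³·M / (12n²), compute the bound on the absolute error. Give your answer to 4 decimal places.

1.4167

|E| ≤ (4)³·17 / (12·8²) = 1088/768 = 1.4167.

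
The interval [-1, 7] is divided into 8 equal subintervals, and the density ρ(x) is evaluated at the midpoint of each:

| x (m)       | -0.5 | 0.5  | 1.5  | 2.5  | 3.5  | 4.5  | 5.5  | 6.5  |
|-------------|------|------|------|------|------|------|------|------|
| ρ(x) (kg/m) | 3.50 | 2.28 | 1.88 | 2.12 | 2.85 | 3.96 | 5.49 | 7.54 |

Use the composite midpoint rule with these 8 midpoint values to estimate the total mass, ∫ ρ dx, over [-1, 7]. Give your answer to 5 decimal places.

h = 1, n = 8.
h·[y(m₁) + y(m₂) + y(m₃) + y(m₄) + y(m₅) + y(m₆) + y(m₇) + y(m₈)] = 1·(29.62) = 29.62000.

29.62000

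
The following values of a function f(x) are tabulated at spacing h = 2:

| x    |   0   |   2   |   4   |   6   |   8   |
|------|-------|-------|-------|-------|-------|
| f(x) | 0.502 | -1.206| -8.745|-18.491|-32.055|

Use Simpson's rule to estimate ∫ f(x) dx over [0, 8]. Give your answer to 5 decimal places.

-85.22067

h = 2, n = 4.
(h/3)·[y₀ + 4y₁ + 2y₂ + 4y₃ + y₄] = 0.666667·(-127.831) = -85.22067.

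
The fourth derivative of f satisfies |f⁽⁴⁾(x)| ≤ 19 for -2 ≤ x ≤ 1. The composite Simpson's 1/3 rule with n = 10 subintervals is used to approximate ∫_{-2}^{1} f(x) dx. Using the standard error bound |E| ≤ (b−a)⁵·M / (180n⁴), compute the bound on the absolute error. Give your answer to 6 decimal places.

0.002565

|E| ≤ (3)⁵·19 / (180·10⁴) = 4617/1800000 = 0.002565.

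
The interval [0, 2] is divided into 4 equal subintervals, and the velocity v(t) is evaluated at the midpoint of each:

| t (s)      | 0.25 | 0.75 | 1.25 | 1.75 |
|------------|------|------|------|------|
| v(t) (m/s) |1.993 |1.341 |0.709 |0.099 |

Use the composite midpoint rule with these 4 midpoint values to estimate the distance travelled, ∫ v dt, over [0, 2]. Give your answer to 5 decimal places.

h = 0.5, n = 4.
h·[y(m₁) + y(m₂) + y(m₃) + y(m₄)] = 0.5·(4.142) = 2.07100.

2.07100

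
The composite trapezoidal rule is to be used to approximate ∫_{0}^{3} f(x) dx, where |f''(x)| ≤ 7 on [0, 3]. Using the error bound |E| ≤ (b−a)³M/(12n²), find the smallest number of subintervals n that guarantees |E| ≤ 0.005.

Need 189/(12n²) ≤ 0.005.
n² ≥ 189/(12·0.005) = 3150 ⇒ n ≥ 56.1249, so the smallest n is 57.

57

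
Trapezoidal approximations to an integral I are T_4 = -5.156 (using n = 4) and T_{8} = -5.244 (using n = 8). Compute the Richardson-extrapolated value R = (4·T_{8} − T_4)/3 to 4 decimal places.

-5.2733

R = (4·T_{8} − T_4) / 3 = (4·(-5.244) − (-5.156))/3 = (-15.820)/3 = -5.2733.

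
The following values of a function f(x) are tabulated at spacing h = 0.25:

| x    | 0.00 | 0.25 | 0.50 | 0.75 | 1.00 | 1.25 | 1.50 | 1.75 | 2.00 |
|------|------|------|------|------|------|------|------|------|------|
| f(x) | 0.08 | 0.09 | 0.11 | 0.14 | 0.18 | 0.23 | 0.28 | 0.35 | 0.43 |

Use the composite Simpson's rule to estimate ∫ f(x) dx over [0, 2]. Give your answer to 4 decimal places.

0.4075

h = 0.25, n = 8.
(h/3)·[y₀ + 4y₁ + 2y₂ + 4y₃ + 2y₄ + 4y₅ + 2y₆ + 4y₇ + y₈] = 0.083333·(4.89) = 0.4075.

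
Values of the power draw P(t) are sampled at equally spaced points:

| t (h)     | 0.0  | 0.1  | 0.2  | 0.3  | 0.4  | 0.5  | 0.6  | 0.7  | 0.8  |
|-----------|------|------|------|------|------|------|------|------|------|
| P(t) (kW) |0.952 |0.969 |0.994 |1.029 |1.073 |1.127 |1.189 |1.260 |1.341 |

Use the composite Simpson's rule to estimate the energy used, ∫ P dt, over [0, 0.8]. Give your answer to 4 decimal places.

0.8782

h = 0.1, n = 8.
(h/3)·[y₀ + 4y₁ + 2y₂ + 4y₃ + 2y₄ + 4y₅ + 2y₆ + 4y₇ + y₈] = 0.033333·(26.345) = 0.8782.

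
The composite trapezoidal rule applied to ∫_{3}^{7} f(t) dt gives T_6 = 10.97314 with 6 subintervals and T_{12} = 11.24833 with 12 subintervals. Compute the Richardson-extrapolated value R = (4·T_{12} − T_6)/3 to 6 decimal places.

11.340060

R = (4·T_{12} − T_6) / 3 = (4·11.24833 − 10.97314)/3 = (34.02018)/3 = 11.340060.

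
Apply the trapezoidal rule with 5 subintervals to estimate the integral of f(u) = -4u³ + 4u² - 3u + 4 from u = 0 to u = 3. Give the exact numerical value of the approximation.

h = (3 − 0)/5 = 0.6.
Nodes u₀,…,u₅ = 0, 0.6, 1.2, 1.8, 2.4, 3.
f(u) = -4u³ + 4u² - 3u + 4: f₀=4, f₁=2.776, f₂=-0.752, f₃=-11.768, f₄=-35.456, f₅=-77.
(h/2)·[f₀ + 2f₁ + 2f₂ + 2f₃ + 2f₄ + f₅] = 0.3·(-163.4) = -49.02.

-49.02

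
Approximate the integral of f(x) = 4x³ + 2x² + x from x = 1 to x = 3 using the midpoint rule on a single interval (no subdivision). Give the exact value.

84

M = (b−a)·f(2) = 2·(42) = 84.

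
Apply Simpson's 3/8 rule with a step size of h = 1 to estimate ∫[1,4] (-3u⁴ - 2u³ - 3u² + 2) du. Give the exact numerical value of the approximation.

-801

h = (4 − 1)/3 = 1.
Nodes u₀,…,u₃ = 1, 2, 3, 4.
f(u) = -3u⁴ - 2u³ - 3u² + 2: f₀=-6, f₁=-74, f₂=-322, f₃=-942.
(3h/8)·[f₀ + 3f₁ + 3f₂ + f₃] = 0.375·(-2136) = -801.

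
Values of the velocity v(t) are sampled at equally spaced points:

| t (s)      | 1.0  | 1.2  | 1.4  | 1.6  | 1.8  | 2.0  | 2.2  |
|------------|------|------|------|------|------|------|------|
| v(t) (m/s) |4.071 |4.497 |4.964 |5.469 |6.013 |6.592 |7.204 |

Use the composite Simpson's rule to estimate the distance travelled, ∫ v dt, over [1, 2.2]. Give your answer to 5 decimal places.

6.63073

h = 0.2, n = 6.
(h/3)·[y₀ + 4y₁ + 2y₂ + 4y₃ + 2y₄ + 4y₅ + y₆] = 0.066667·(99.461) = 6.63073.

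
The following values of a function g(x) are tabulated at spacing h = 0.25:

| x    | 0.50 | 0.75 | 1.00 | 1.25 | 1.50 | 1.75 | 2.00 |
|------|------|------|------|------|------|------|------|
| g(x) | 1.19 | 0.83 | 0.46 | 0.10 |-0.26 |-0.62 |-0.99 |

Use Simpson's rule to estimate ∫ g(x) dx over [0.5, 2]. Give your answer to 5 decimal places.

0.15333

h = 0.25, n = 6.
(h/3)·[y₀ + 4y₁ + 2y₂ + 4y₃ + 2y₄ + 4y₅ + y₆] = 0.083333·(1.84) = 0.15333.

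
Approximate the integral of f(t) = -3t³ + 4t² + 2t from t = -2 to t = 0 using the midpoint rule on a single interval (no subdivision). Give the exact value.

10

M = (b−a)·f(-1) = 2·(5) = 10.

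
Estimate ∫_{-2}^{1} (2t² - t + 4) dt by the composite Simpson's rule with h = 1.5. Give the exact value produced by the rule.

h = (1 − (-2))/2 = 1.5.
Nodes t₀,…,t₂ = -2, -0.5, 1.
f(t) = 2t² - t + 4: f₀=14, f₁=5, f₂=5.
(h/3)·[f₀ + 4f₁ + f₂] = 0.5·(39) = 19.5.

19.5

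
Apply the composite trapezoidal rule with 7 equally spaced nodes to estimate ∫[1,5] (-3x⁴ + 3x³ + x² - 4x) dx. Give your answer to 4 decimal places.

-1459.8025

h = (5 − 1)/6 = 0.666667.
Nodes x₀,…,x₆ = 1, 1.666667, 2.333333, 3, 3.666667, 4.333333, 5.
f(x) = -3x⁴ + 3x³ + x² - 4x: f₀=-3, f₁=-13.148148, f₂=-54.703704, f₃=-165, f₄=-395.592593, f₅=-812.259259, f₆=-1495.
(h/2)·[f₀ + 2f₁ + 2f₂ + 2f₃ + 2f₄ + 2f₅ + f₆] = 0.333333·(-4379.407407) = -1459.8025.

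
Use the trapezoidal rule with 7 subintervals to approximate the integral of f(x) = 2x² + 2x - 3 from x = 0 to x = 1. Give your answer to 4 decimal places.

h = (1 − 0)/7 = 0.142857.
Nodes x₀,…,x₇ = 0, 0.142857, 0.285714, 0.428571, 0.571429, 0.714286, 0.857143, 1.
f(x) = 2x² + 2x - 3: f₀=-3, f₁=-2.673469, f₂=-2.265306, f₃=-1.775510, f₄=-1.204082, f₅=-0.551020, f₆=0.183673, f₇=1.
(h/2)·[f₀ + 2f₁ + 2f₂ + 2f₃ + 2f₄ + 2f₅ + 2f₆ + f₇] = 0.071429·(-18.571429) = -1.3265.

-1.3265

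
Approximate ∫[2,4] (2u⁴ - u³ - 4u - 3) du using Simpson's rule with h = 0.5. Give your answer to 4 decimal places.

306.8333

h = (4 − 2)/4 = 0.5.
Nodes u₀,…,u₄ = 2, 2.5, 3, 3.5, 4.
f(u) = 2u⁴ - u³ - 4u - 3: f₀=13, f₁=49.5, f₂=120, f₃=240.25, f₄=429.
(h/3)·[f₀ + 4f₁ + 2f₂ + 4f₃ + f₄] = 0.166667·(1841) = 306.8333.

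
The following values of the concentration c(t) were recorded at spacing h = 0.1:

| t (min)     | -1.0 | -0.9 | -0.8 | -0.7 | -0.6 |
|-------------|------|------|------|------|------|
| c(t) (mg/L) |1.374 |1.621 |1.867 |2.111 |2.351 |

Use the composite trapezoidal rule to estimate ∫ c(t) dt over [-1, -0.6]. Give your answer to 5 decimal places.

0.74615

h = 0.1, n = 4.
(h/2)·[y₀ + 2y₁ + 2y₂ + 2y₃ + y₄] = 0.05·(14.923) = 0.74615.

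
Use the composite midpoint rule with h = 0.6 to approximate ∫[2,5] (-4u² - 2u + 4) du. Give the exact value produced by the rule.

h = (5 − 2)/5 = 0.6.
Midpoints m₁,…,m₅ = 2.3, 2.9, 3.5, 4.1, 4.7.
f(m₁)=-21.76, f(m₂)=-35.44, f(m₃)=-52, f(m₄)=-71.44, f(m₅)=-93.76.
h·[f(m₁) + f(m₂) + f(m₃) + f(m₄) + f(m₅)] = 0.6·(-274.4) = -164.64.

-164.64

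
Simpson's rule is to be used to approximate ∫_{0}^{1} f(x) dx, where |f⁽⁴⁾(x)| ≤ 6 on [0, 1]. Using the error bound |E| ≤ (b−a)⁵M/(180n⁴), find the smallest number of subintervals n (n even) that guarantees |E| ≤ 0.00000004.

Need 6/(180n⁴) ≤ 0.00000004.
n⁴ ≥ 6/(180·0.00000004) = 833333 ⇒ n ≥ 30.2138, so the smallest even n is 32. (n must be even for Simpson's rule.)

32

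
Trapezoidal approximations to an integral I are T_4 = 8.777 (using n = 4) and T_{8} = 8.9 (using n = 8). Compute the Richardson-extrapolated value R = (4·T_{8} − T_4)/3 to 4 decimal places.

8.9410

R = (4·T_{8} − T_4) / 3 = (4·8.9 − 8.777)/3 = (26.823)/3 = 8.9410.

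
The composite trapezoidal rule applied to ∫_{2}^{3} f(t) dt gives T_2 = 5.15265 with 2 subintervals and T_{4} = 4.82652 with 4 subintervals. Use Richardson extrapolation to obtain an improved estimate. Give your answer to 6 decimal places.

R = (4·T_{4} − T_2) / 3 = (4·4.82652 − 5.15265)/3 = (14.15343)/3 = 4.717810.

4.717810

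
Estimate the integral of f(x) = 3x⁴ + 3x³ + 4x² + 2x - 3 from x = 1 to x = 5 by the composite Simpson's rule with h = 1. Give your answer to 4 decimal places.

h = (5 − 1)/4 = 1.
Nodes x₀,…,x₄ = 1, 2, 3, 4, 5.
f(x) = 3x⁴ + 3x³ + 4x² + 2x - 3: f₀=9, f₁=89, f₂=363, f₃=1029, f₄=2357.
(h/3)·[f₀ + 4f₁ + 2f₂ + 4f₃ + f₄] = 0.333333·(7564) = 2521.3333.

2521.3333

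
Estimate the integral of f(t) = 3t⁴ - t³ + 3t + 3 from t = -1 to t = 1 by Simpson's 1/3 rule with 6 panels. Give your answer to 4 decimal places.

h = (1 − (-1))/6 = 0.333333.
Nodes t₀,…,t₆ = -1, -0.666667, -0.333333, 0, 0.333333, 0.666667, 1.
f(t) = 3t⁴ - t³ + 3t + 3: f₀=4, f₁=1.888889, f₂=2.074074, f₃=3, f₄=4, f₅=5.296296, f₆=8.
(h/3)·[f₀ + 4f₁ + 2f₂ + 4f₃ + 2f₄ + 4f₅ + f₆] = 0.111111·(64.888889) = 7.2099.

7.2099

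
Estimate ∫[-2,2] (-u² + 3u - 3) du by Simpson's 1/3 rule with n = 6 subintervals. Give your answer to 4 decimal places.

h = (2 − (-2))/6 = 0.666667.
Nodes u₀,…,u₆ = -2, -1.333333, -0.666667, 0, 0.666667, 1.333333, 2.
f(u) = -u² + 3u - 3: f₀=-13, f₁=-8.777778, f₂=-5.444444, f₃=-3, f₄=-1.444444, f₅=-0.777778, f₆=-1.
(h/3)·[f₀ + 4f₁ + 2f₂ + 4f₃ + 2f₄ + 4f₅ + f₆] = 0.222222·(-78) = -17.3333.

-17.3333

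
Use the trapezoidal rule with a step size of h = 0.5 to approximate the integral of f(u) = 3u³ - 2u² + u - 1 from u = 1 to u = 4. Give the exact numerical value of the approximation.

h = (4 − 1)/6 = 0.5.
Nodes u₀,…,u₆ = 1, 1.5, 2, 2.5, 3, 3.5, 4.
f(u) = 3u³ - 2u² + u - 1: f₀=1, f₁=6.125, f₂=17, f₃=35.875, f₄=65, f₅=106.625, f₆=163.
(h/2)·[f₀ + 2f₁ + 2f₂ + 2f₃ + 2f₄ + 2f₅ + f₆] = 0.25·(625.25) = 156.3125.

156.3125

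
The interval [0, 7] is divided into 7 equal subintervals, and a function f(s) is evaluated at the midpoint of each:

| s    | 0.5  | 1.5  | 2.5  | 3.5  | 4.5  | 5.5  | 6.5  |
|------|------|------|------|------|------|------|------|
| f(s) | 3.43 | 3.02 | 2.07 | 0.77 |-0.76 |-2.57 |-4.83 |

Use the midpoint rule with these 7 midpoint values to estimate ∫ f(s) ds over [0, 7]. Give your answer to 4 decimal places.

h = 1, n = 7.
h·[y(m₁) + y(m₂) + y(m₃) + y(m₄) + y(m₅) + y(m₆) + y(m₇)] = 1·(1.13) = 1.1300.

1.1300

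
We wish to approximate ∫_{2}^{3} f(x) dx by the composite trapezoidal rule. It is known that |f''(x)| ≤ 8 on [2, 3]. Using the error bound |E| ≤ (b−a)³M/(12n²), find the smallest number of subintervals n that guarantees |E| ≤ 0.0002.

Need 8/(12n²) ≤ 0.0002.
n² ≥ 8/(12·0.0002) = 3333.33 ⇒ n ≥ 57.7350, so the smallest n is 58.

58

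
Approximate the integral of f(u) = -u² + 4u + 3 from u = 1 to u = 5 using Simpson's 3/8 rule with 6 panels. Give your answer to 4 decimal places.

h = (5 − 1)/6 = 0.666667.
Nodes u₀,…,u₆ = 1, 1.666667, 2.333333, 3, 3.666667, 4.333333, 5.
f(u) = -u² + 4u + 3: f₀=6, f₁=6.888889, f₂=6.888889, f₃=6, f₄=4.222222, f₅=1.555556, f₆=-2.
(3h/8)·[f₀ + 3f₁ + 3f₂ + 2f₃ + 3f₄ + 3f₅ + f₆] = 0.25·(74.666667) = 18.6667.

18.6667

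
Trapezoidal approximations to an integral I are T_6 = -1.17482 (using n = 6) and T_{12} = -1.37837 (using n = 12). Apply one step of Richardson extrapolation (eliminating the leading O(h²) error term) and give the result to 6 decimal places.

-1.446220

R = (4·T_{12} − T_6) / 3 = (4·(-1.37837) − (-1.17482))/3 = (-4.33866)/3 = -1.446220.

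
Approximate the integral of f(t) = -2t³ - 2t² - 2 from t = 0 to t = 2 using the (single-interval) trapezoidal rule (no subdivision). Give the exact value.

T = (b−a)/2 · [f(0) + f(2)] = 1·[(-2) + (-26)] = -28.

-28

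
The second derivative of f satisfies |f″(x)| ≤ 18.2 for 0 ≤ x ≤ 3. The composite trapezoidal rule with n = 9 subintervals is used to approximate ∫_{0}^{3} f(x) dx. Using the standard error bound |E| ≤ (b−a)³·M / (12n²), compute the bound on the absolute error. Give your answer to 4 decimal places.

|E| ≤ (3)³·18.2 / (12·9²) = 491.4/972 = 0.5056.

0.5056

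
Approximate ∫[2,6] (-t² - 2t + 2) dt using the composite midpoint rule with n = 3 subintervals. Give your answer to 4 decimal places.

-92.7407

h = (6 − 2)/3 = 1.333333.
Midpoints m₁,…,m₃ = 2.666667, 4, 5.333333.
f(m₁)=-10.444444, f(m₂)=-22, f(m₃)=-37.111111.
h·[f(m₁) + f(m₂) + f(m₃)] = 1.333333·(-69.555556) = -92.7407.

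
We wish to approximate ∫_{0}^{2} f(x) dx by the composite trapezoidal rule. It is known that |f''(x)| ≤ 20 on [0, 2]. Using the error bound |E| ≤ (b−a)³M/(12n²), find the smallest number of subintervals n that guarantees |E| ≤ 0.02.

Need 160/(12n²) ≤ 0.02.
n² ≥ 160/(12·0.02) = 666.667 ⇒ n ≥ 25.8199, so the smallest n is 26.

26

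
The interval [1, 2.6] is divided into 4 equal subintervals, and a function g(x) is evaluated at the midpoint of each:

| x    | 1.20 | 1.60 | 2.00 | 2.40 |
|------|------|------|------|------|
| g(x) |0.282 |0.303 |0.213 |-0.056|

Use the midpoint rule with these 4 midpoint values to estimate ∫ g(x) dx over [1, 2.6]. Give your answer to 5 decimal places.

0.29680

h = 0.4, n = 4.
h·[y(m₁) + y(m₂) + y(m₃) + y(m₄)] = 0.4·(0.742) = 0.29680.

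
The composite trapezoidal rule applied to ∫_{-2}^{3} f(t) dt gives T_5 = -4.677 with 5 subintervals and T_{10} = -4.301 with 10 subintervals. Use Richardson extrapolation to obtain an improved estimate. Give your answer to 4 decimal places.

-4.1757

R = (4·T_{10} − T_5) / 3 = (4·(-4.301) − (-4.677))/3 = (-12.527)/3 = -4.1757.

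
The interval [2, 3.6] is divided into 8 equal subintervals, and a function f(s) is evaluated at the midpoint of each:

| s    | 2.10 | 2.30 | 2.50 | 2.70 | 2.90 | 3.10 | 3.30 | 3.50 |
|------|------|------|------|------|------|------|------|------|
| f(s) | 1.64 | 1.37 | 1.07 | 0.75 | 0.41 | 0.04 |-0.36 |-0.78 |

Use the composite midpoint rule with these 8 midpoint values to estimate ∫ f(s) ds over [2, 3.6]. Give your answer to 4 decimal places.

h = 0.2, n = 8.
h·[y(m₁) + y(m₂) + y(m₃) + y(m₄) + y(m₅) + y(m₆) + y(m₇) + y(m₈)] = 0.2·(4.14) = 0.8280.

0.8280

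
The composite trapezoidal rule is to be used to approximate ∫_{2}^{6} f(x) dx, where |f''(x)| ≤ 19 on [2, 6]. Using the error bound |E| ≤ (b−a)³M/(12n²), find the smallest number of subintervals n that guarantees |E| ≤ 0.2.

23

Need 1216/(12n²) ≤ 0.2.
n² ≥ 1216/(12·0.2) = 506.667 ⇒ n ≥ 22.5093, so the smallest n is 23.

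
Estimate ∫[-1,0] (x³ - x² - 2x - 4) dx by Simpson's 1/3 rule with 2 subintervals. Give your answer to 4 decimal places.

-3.5833

h = (0 − (-1))/2 = 0.5.
Nodes x₀,…,x₂ = -1, -0.5, 0.
f(x) = x³ - x² - 2x - 4: f₀=-4, f₁=-3.375, f₂=-4.
(h/3)·[f₀ + 4f₁ + f₂] = 0.166667·(-21.5) = -3.5833.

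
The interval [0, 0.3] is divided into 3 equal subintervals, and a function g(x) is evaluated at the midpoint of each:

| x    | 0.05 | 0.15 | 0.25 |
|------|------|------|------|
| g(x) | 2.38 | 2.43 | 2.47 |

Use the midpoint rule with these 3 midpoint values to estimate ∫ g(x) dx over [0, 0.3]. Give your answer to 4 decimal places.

0.7280

h = 0.1, n = 3.
h·[y(m₁) + y(m₂) + y(m₃)] = 0.1·(7.28) = 0.7280.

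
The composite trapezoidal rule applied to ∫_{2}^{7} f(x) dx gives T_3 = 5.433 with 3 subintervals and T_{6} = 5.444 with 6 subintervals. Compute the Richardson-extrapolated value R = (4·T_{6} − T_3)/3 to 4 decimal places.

R = (4·T_{6} − T_3) / 3 = (4·5.444 − 5.433)/3 = (16.343)/3 = 5.4477.

5.4477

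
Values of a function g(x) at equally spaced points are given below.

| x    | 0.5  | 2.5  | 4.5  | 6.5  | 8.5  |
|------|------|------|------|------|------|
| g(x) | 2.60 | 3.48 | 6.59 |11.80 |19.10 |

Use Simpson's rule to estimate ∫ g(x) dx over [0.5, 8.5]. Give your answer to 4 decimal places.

h = 2, n = 4.
(h/3)·[y₀ + 4y₁ + 2y₂ + 4y₃ + y₄] = 0.666667·(96.00) = 64.0000.

64.0000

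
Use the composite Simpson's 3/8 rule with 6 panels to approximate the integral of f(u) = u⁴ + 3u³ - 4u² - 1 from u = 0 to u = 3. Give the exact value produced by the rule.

h = (3 − 0)/6 = 0.5.
Nodes u₀,…,u₆ = 0, 0.5, 1, 1.5, 2, 2.5, 3.
f(u) = u⁴ + 3u³ - 4u² - 1: f₀=-1, f₁=-1.5625, f₂=-1, f₃=5.1875, f₄=23, f₅=59.9375, f₆=125.
(3h/8)·[f₀ + 3f₁ + 3f₂ + 2f₃ + 3f₄ + 3f₅ + f₆] = 0.1875·(375.5) = 70.40625.

70.40625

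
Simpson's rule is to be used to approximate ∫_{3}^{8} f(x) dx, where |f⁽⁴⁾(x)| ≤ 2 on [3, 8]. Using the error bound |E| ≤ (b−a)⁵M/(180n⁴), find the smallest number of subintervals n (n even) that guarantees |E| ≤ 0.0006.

Need 6250/(180n⁴) ≤ 0.0006.
n⁴ ≥ 6250/(180·0.0006) = 57870.4 ⇒ n ≥ 15.5101, so the smallest even n is 16. (n must be even for Simpson's rule.)

16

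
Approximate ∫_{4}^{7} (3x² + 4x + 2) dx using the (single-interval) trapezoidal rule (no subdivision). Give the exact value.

364.5

T = (b−a)/2 · [f(4) + f(7)] = 1.5·[66 + 177] = 364.5.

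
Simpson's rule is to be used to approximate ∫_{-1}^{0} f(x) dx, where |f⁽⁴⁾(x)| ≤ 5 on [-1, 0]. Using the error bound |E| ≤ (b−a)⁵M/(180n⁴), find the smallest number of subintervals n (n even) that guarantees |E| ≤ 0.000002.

12

Need 5/(180n⁴) ≤ 0.000002.
n⁴ ≥ 5/(180·0.000002) = 13888.9 ⇒ n ≥ 10.8559, so the smallest even n is 12. (n must be even for Simpson's rule.)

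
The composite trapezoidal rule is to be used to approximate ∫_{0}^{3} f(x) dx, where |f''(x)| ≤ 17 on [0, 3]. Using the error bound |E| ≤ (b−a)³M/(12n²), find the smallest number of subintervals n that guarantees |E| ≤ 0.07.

24

Need 459/(12n²) ≤ 0.07.
n² ≥ 459/(12·0.07) = 546.429 ⇒ n ≥ 23.3758, so the smallest n is 24.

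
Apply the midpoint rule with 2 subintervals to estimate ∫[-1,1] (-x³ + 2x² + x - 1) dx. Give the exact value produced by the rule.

h = (1 − (-1))/2 = 1.
Midpoints m₁,…,m₂ = -0.5, 0.5.
f(m₁)=-0.875, f(m₂)=-0.125.
h·[f(m₁) + f(m₂)] = 1·(-1) = -1.

-1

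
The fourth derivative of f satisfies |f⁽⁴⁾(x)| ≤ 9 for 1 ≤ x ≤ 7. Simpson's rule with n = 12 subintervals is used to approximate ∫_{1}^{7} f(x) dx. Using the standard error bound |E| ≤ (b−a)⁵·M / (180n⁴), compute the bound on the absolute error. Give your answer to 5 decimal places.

0.01875

|E| ≤ (6)⁵·9 / (180·12⁴) = 69984/3732480 = 0.01875.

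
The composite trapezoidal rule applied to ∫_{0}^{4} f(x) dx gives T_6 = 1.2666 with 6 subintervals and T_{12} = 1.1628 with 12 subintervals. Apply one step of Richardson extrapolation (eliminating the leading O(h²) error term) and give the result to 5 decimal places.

1.12820

R = (4·T_{12} − T_6) / 3 = (4·1.1628 − 1.2666)/3 = (3.3846)/3 = 1.12820.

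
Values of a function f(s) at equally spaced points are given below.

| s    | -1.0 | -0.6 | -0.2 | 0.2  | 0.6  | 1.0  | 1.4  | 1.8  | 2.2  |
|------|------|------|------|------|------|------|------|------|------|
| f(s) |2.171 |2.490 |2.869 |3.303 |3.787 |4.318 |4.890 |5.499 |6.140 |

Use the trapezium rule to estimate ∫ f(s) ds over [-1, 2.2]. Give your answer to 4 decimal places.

h = 0.4, n = 8.
(h/2)·[y₀ + 2y₁ + 2y₂ + 2y₃ + 2y₄ + 2y₅ + 2y₆ + 2y₇ + y₈] = 0.2·(62.623) = 12.5246.

12.5246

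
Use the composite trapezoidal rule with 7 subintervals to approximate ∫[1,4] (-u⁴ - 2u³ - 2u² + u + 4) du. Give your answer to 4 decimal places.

-360.0150

h = (4 − 1)/7 = 0.428571.
Nodes u₀,…,u₇ = 1, 1.428571, 1.857143, 2.285714, 2.714286, 3.142857, 3.571429, 4.
f(u) = -u⁴ - 2u³ - 2u² + u + 4: f₀=0, f₁=-8.648896, f₂=-25.746772, f₃=-55.341941, f₄=-102.292378, f₅=-172.265723, f₆=-271.739275, f₇=-408.
(h/2)·[f₀ + 2f₁ + 2f₂ + 2f₃ + 2f₄ + 2f₅ + 2f₆ + f₇] = 0.214286·(-1680.069971) = -360.0150.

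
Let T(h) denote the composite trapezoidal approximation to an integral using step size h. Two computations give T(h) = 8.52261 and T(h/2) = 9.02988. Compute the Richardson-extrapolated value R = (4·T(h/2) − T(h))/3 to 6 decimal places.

R = (4·T(h/2) − T(h)) / 3 = (4·9.02988 − 8.52261)/3 = (27.59691)/3 = 9.198970.

9.198970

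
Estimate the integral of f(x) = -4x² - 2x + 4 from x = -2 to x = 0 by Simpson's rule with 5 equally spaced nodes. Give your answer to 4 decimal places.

1.3333

h = (0 − (-2))/4 = 0.5.
Nodes x₀,…,x₄ = -2, -1.5, -1, -0.5, 0.
f(x) = -4x² - 2x + 4: f₀=-8, f₁=-2, f₂=2, f₃=4, f₄=4.
(h/3)·[f₀ + 4f₁ + 2f₂ + 4f₃ + f₄] = 0.166667·(8) = 1.3333.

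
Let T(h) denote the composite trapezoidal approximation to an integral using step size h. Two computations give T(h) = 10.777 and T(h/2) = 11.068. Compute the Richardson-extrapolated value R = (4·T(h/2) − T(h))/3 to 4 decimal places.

R = (4·T(h/2) − T(h)) / 3 = (4·11.068 − 10.777)/3 = (33.495)/3 = 11.1650.

11.1650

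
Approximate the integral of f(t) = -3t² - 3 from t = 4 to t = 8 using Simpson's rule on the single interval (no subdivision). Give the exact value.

S = (b−a)/6 · [f(4) + 4f(6) + f(8)] = 0.666667·[(-51) + 4·(-111) + (-195)] = -460.

-460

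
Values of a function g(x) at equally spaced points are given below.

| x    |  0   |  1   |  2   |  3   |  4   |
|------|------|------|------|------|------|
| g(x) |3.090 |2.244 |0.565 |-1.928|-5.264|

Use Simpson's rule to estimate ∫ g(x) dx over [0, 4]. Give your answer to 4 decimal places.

h = 1, n = 4.
(h/3)·[y₀ + 4y₁ + 2y₂ + 4y₃ + y₄] = 0.333333·(0.220) = 0.0733.

0.0733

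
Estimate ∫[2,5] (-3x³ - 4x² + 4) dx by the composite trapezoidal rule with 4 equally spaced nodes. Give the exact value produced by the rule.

h = (5 − 2)/3 = 1.
Nodes x₀,…,x₃ = 2, 3, 4, 5.
f(x) = -3x³ - 4x² + 4: f₀=-36, f₁=-113, f₂=-252, f₃=-471.
(h/2)·[f₀ + 2f₁ + 2f₂ + f₃] = 0.5·(-1237) = -618.5.

-618.5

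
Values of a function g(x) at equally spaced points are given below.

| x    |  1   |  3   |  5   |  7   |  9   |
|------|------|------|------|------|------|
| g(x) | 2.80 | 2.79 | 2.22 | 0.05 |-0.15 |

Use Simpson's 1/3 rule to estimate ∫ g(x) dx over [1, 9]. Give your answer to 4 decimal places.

12.3000

h = 2, n = 4.
(h/3)·[y₀ + 4y₁ + 2y₂ + 4y₃ + y₄] = 0.666667·(18.45) = 12.3000.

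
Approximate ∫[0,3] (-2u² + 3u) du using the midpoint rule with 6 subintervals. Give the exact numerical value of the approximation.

-4.375

h = (3 − 0)/6 = 0.5.
Midpoints m₁,…,m₆ = 0.25, 0.75, 1.25, 1.75, 2.25, 2.75.
f(m₁)=0.625, f(m₂)=1.125, f(m₃)=0.625, f(m₄)=-0.875, f(m₅)=-3.375, f(m₆)=-6.875.
h·[f(m₁) + f(m₂) + f(m₃) + f(m₄) + f(m₅) + f(m₆)] = 0.5·(-8.75) = -4.375.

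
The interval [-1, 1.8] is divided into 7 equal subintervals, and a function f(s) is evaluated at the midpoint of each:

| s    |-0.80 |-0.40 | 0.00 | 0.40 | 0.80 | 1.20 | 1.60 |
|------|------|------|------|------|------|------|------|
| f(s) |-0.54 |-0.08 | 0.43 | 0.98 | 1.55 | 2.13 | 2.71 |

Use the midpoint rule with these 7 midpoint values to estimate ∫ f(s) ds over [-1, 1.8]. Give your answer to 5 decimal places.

h = 0.4, n = 7.
h·[y(m₁) + y(m₂) + y(m₃) + y(m₄) + y(m₅) + y(m₆) + y(m₇)] = 0.4·(7.18) = 2.87200.

2.87200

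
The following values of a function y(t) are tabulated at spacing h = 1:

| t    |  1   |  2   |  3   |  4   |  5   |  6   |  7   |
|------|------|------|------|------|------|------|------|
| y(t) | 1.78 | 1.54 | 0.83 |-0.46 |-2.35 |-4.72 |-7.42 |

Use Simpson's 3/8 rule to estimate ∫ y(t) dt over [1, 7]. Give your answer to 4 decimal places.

-7.7475

h = 1, n = 6.
(3h/8)·[y₀ + 3y₁ + 3y₂ + 2y₃ + 3y₄ + 3y₅ + y₆] = 0.375·(-20.66) = -7.7475.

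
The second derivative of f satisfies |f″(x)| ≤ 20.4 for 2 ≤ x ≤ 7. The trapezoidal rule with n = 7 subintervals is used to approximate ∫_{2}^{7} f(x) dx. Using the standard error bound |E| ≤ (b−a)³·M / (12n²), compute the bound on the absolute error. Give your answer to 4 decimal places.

|E| ≤ (5)³·20.4 / (12·7²) = 2550/588 = 4.3367.

4.3367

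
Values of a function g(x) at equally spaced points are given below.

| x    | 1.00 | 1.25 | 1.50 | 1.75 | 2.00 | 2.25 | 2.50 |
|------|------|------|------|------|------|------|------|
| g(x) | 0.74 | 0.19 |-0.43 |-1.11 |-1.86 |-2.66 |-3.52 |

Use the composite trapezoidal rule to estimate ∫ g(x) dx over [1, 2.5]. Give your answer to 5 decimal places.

-1.81500

h = 0.25, n = 6.
(h/2)·[y₀ + 2y₁ + 2y₂ + 2y₃ + 2y₄ + 2y₅ + y₆] = 0.125·(-14.52) = -1.81500.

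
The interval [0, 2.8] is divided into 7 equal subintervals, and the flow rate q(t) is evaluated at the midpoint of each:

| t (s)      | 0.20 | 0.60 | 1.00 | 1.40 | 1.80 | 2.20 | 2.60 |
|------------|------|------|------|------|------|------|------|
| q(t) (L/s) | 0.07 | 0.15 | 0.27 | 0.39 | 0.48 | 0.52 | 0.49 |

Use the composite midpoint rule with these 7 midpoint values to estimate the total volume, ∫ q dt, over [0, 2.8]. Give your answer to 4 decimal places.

0.9480

h = 0.4, n = 7.
h·[y(m₁) + y(m₂) + y(m₃) + y(m₄) + y(m₅) + y(m₆) + y(m₇)] = 0.4·(2.37) = 0.9480.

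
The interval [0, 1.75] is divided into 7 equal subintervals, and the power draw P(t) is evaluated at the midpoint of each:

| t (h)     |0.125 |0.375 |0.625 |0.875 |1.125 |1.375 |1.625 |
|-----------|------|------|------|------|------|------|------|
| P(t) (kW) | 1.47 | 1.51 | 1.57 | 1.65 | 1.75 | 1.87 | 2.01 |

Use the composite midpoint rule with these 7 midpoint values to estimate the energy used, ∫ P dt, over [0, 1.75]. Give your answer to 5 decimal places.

2.95750

h = 0.25, n = 7.
h·[y(m₁) + y(m₂) + y(m₃) + y(m₄) + y(m₅) + y(m₆) + y(m₇)] = 0.25·(11.83) = 2.95750.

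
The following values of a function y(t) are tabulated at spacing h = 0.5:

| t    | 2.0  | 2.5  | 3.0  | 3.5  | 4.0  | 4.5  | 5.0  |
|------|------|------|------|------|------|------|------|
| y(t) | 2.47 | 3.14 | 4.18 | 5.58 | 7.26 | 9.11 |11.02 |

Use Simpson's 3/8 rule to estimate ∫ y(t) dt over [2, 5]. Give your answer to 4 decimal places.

h = 0.5, n = 6.
(3h/8)·[y₀ + 3y₁ + 3y₂ + 2y₃ + 3y₄ + 3y₅ + y₆] = 0.1875·(95.72) = 17.9475.

17.9475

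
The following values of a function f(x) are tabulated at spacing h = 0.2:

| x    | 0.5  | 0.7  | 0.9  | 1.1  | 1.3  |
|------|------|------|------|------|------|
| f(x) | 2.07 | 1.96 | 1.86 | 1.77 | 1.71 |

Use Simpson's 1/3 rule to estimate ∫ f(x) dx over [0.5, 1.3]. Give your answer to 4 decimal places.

1.4947

h = 0.2, n = 4.
(h/3)·[y₀ + 4y₁ + 2y₂ + 4y₃ + y₄] = 0.066667·(22.42) = 1.4947.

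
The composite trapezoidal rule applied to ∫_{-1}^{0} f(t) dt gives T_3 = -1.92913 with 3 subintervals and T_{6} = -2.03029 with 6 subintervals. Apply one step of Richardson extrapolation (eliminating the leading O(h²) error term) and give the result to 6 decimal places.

R = (4·T_{6} − T_3) / 3 = (4·(-2.03029) − (-1.92913))/3 = (-6.19203)/3 = -2.064010.

-2.064010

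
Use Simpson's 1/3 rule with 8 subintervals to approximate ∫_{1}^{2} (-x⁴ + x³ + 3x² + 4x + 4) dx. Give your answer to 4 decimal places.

h = (2 − 1)/8 = 0.125.
Nodes x₀,…,x₈ = 1, 1.125, 1.25, 1.375, 1.5, 1.625, 1.75, 1.875, 2.
f(x) = -x⁴ + x³ + 3x² + 4x + 4: f₀=11, f₁=12.118896484375, f₂=13.19921875, f₃=14.197021484375, f₄=15.0625, f₅=15.739990234375, f₆=16.16796875, f₇=16.279052734375, f₈=16.
(h/3)·[f₀ + 4f₁ + 2f₂ + 4f₃ + 2f₄ + 4f₅ + 2f₆ + 4f₇ + f₈] = 0.041667·(349.19921875) = 14.5500.

14.5500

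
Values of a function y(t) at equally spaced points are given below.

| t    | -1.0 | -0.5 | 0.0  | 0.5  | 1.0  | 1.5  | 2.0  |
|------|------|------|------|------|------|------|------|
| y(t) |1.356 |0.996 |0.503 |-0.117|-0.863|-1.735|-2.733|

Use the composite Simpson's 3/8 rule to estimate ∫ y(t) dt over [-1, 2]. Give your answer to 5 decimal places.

h = 0.5, n = 6.
(3h/8)·[y₀ + 3y₁ + 3y₂ + 2y₃ + 3y₄ + 3y₅ + y₆] = 0.1875·(-4.908) = -0.92025.

-0.92025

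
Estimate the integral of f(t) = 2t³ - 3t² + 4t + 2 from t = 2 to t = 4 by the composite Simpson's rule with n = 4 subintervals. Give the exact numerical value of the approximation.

h = (4 − 2)/4 = 0.5.
Nodes t₀,…,t₄ = 2, 2.5, 3, 3.5, 4.
f(t) = 2t³ - 3t² + 4t + 2: f₀=14, f₁=24.5, f₂=41, f₃=65, f₄=98.
(h/3)·[f₀ + 4f₁ + 2f₂ + 4f₃ + f₄] = 0.166667·(552) = 92.

92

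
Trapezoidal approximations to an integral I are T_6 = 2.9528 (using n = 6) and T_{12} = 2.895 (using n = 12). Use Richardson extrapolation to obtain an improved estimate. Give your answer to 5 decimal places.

2.87573

R = (4·T_{12} − T_6) / 3 = (4·2.895 − 2.9528)/3 = (8.6272)/3 = 2.87573.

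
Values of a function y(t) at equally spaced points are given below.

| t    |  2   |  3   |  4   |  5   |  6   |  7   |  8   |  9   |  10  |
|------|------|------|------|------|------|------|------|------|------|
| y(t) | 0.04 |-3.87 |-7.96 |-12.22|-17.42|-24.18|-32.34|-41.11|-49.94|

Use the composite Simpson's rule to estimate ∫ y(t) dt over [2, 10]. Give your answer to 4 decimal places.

h = 1, n = 8.
(h/3)·[y₀ + 4y₁ + 2y₂ + 4y₃ + 2y₄ + 4y₅ + 2y₆ + 4y₇ + y₈] = 0.333333·(-490.86) = -163.6200.

-163.6200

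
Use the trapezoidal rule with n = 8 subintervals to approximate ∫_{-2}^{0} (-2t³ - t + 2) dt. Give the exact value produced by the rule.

h = (0 − (-2))/8 = 0.25.
Nodes t₀,…,t₈ = -2, -1.75, -1.5, -1.25, -1, -0.75, -0.5, -0.25, 0.
f(t) = -2t³ - t + 2: f₀=20, f₁=14.46875, f₂=10.25, f₃=7.15625, f₄=5, f₅=3.59375, f₆=2.75, f₇=2.28125, f₈=2.
(h/2)·[f₀ + 2f₁ + 2f₂ + 2f₃ + 2f₄ + 2f₅ + 2f₆ + 2f₇ + f₈] = 0.125·(113) = 14.125.

14.125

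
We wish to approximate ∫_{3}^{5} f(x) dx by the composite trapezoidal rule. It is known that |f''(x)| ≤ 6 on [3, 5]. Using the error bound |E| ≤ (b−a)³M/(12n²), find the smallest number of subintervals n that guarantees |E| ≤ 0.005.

Need 48/(12n²) ≤ 0.005.
n² ≥ 48/(12·0.005) = 800 ⇒ n ≥ 28.2843, so the smallest n is 29.

29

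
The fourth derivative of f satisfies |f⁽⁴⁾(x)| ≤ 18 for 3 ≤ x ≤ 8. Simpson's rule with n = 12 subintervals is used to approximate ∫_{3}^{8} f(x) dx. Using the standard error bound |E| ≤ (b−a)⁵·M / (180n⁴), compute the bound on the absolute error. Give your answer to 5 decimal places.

|E| ≤ (5)⁵·18 / (180·12⁴) = 56250/3732480 = 0.01507.

0.01507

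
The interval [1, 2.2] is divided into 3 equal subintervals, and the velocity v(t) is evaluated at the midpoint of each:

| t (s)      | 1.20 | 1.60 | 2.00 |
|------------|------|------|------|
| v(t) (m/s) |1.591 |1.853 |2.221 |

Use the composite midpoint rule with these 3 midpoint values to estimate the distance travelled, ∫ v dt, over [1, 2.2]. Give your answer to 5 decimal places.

2.26600

h = 0.4, n = 3.
h·[y(m₁) + y(m₂) + y(m₃)] = 0.4·(5.665) = 2.26600.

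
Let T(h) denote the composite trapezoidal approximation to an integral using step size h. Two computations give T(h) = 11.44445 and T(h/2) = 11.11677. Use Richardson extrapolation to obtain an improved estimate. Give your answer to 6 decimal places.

11.007543

R = (4·T(h/2) − T(h)) / 3 = (4·11.11677 − 11.44445)/3 = (33.02263)/3 = 11.007543.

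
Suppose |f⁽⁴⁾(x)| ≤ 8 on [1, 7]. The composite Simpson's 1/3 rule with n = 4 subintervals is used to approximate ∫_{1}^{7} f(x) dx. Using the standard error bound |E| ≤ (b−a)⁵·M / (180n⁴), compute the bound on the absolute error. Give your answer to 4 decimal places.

|E| ≤ (6)⁵·8 / (180·4⁴) = 62208/46080 = 1.3500.

1.3500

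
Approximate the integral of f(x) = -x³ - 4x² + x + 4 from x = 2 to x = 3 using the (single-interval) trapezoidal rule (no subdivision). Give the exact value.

T = (b−a)/2 · [f(2) + f(3)] = 0.5·[(-18) + (-56)] = -37.

-37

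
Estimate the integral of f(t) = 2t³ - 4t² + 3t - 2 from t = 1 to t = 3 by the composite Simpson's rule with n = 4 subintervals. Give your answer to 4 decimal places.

h = (3 − 1)/4 = 0.5.
Nodes t₀,…,t₄ = 1, 1.5, 2, 2.5, 3.
f(t) = 2t³ - 4t² + 3t - 2: f₀=-1, f₁=0.25, f₂=4, f₃=11.75, f₄=25.
(h/3)·[f₀ + 4f₁ + 2f₂ + 4f₃ + f₄] = 0.166667·(80) = 13.3333.

13.3333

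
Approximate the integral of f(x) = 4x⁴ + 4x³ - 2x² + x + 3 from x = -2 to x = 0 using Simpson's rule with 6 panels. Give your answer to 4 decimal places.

h = (0 − (-2))/6 = 0.333333.
Nodes x₀,…,x₆ = -2, -1.666667, -1.333333, -1, -0.666667, -0.333333, 0.
f(x) = 4x⁴ + 4x³ - 2x² + x + 3: f₀=25, f₁=8.123457, f₂=1.271605, f₃=0, f₄=1.049383, f₅=2.345679, f₆=3.
(h/3)·[f₀ + 4f₁ + 2f₂ + 4f₃ + 2f₄ + 4f₅ + f₆] = 0.111111·(74.518519) = 8.2798.

8.2798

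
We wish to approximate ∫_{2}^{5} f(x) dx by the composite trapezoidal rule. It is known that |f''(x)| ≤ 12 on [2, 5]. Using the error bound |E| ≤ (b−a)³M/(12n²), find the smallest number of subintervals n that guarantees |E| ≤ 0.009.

55

Need 324/(12n²) ≤ 0.009.
n² ≥ 324/(12·0.009) = 3000 ⇒ n ≥ 54.7723, so the smallest n is 55.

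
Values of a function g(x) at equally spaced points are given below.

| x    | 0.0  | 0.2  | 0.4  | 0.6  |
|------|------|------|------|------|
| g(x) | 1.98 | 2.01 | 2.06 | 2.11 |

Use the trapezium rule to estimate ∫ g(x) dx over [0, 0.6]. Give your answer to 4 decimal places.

h = 0.2, n = 3.
(h/2)·[y₀ + 2y₁ + 2y₂ + y₃] = 0.1·(12.23) = 1.2230.

1.2230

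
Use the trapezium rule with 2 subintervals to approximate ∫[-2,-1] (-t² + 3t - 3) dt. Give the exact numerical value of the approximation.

-9.875

h = (-1 − (-2))/2 = 0.5.
Nodes t₀,…,t₂ = -2, -1.5, -1.
f(t) = -t² + 3t - 3: f₀=-13, f₁=-9.75, f₂=-7.
(h/2)·[f₀ + 2f₁ + f₂] = 0.25·(-39.5) = -9.875.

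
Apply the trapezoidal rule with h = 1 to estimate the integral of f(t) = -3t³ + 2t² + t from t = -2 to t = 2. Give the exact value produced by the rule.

12

h = (2 − (-2))/4 = 1.
Nodes t₀,…,t₄ = -2, -1, 0, 1, 2.
f(t) = -3t³ + 2t² + t: f₀=30, f₁=4, f₂=0, f₃=0, f₄=-14.
(h/2)·[f₀ + 2f₁ + 2f₂ + 2f₃ + f₄] = 0.5·(24) = 12.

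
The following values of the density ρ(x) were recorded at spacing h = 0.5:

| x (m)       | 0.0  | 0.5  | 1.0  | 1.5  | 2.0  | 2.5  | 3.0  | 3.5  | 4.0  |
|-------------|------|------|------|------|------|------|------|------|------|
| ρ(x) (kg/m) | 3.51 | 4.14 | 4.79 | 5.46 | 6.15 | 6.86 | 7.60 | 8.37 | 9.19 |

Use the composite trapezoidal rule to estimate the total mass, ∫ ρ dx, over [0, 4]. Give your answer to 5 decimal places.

24.86000

h = 0.5, n = 8.
(h/2)·[y₀ + 2y₁ + 2y₂ + 2y₃ + 2y₄ + 2y₅ + 2y₆ + 2y₇ + y₈] = 0.25·(99.44) = 24.86000.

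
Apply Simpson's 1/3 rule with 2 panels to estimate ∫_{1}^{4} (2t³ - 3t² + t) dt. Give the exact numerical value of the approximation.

h = (4 − 1)/2 = 1.5.
Nodes t₀,…,t₂ = 1, 2.5, 4.
f(t) = 2t³ - 3t² + t: f₀=0, f₁=15, f₂=84.
(h/3)·[f₀ + 4f₁ + f₂] = 0.5·(144) = 72.

72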